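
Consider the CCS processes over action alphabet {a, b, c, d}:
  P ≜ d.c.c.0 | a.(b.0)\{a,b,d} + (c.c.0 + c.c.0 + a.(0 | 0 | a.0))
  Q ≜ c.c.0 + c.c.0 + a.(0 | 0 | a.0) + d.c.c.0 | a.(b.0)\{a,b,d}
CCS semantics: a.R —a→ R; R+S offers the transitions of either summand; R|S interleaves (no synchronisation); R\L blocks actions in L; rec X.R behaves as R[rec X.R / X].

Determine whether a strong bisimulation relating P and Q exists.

P ~ Q

LTS(P): 12 reachable states
  u0 = d.c.c.0 | a.(b.0)\{a,b,d} + (c.c.0 + c.c.0 + a.(0 | 0 | a.0)) ⊢ —a→ u1, —a→ u2, —c→ u3, —d→ u4
  u1 = 0 | 0 | a.0 ⊢ —a→ u5
  u2 = d.c.c.0 | (b.0)\{a,b,d} ⊢ —d→ u6
  u3 = c.0 ⊢ —c→ u7
  u4 = c.c.0 | a.(b.0)\{a,b,d} ⊢ —a→ u6, —c→ u8
  u5 = 0 | 0 | 0 ⊢ (no moves)
  u6 = c.c.0 | (b.0)\{a,b,d} ⊢ —c→ u9
  u7 = 0 ⊢ (no moves)
  u8 = c.0 | a.(b.0)\{a,b,d} ⊢ —a→ u9, —c→ u10
  u9 = c.0 | (b.0)\{a,b,d} ⊢ —c→ u11
  u10 = 0 | a.(b.0)\{a,b,d} ⊢ —a→ u11
  u11 = 0 | (b.0)\{a,b,d} ⊢ (no moves)
LTS(Q): 12 reachable states
  v0 = c.c.0 + c.c.0 + a.(0 | 0 | a.0) + d.c.c.0 | a.(b.0)\{a,b,d} ⊢ —a→ v1, —a→ v2, —c→ v3, —d→ v4
  v1 = 0 | 0 | a.0 ⊢ —a→ v5
  v2 = d.c.c.0 | (b.0)\{a,b,d} ⊢ —d→ v6
  v3 = c.0 ⊢ —c→ v7
  v4 = c.c.0 | a.(b.0)\{a,b,d} ⊢ —a→ v6, —c→ v8
  v5 = 0 | 0 | 0 ⊢ (no moves)
  v6 = c.c.0 | (b.0)\{a,b,d} ⊢ —c→ v9
  v7 = 0 ⊢ (no moves)
  v8 = c.0 | a.(b.0)\{a,b,d} ⊢ —a→ v9, —c→ v10
  v9 = c.0 | (b.0)\{a,b,d} ⊢ —c→ v11
  v10 = 0 | a.(b.0)\{a,b,d} ⊢ —a→ v11
  v11 = 0 | (b.0)\{a,b,d} ⊢ (no moves)
Bisimilarity quotient blocks:
  B0 = {u0, v0}
  B1 = {u4, v4}
  B2 = {u6, v6}
  B3 = {u3, u9, v3, v9}
  B4 = {u11, u5, u7, v11, v5, v7}
  B5 = {u8, v8}
  B6 = {u1, u10, v1, v10}
  B7 = {u2, v2}
u0 ∈ B0, v0 ∈ B0 → same block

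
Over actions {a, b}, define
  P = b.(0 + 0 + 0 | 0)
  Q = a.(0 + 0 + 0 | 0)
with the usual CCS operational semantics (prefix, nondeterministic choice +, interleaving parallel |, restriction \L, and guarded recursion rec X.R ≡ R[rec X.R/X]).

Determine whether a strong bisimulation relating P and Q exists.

P ≁ Q

Reachable graph of P (2 states):
  m0 = b.(0 + 0 + 0 | 0) → =b=> m1
  m1 = 0 + 0 + 0 | 0 → (no moves)
Reachable graph of Q (2 states):
  n0 = a.(0 + 0 + 0 | 0) → =a=> n1
  n1 = 0 + 0 + 0 | 0 → (no moves)
Partition-refinement fixed point:
  B0 = {m0}
  B1 = {m1, n1}
  B2 = {n0}
m0 ∈ B0, n0 ∈ B2 → different blocks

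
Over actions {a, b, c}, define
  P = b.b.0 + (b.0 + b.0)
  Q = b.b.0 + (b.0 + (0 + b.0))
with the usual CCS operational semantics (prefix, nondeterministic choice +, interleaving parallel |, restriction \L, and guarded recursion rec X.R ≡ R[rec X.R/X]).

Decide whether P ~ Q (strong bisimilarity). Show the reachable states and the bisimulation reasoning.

Reachable graph of P (3 states):
  m0 = b.b.0 + (b.0 + b.0) has moves =b=> m1, =b=> m2
  m1 = 0 has moves ∅
  m2 = b.0 has moves =b=> m1
Reachable graph of Q (3 states):
  n0 = b.b.0 + (b.0 + (0 + b.0)) has moves =b=> n1, =b=> n2
  n1 = 0 has moves ∅
  n2 = b.0 has moves =b=> n1
Coarsest stable partition (strong bisimilarity classes):
  B0 = {m0, n0}
  B1 = {m2, n2}
  B2 = {m1, n1}
m0 ∈ B0, n0 ∈ B0 → same block

P ~ Q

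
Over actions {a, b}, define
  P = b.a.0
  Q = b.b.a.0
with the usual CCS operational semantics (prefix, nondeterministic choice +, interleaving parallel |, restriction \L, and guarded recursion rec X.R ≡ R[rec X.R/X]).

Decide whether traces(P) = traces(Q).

NO — witness ⟨ba⟩

P's transition system — 3 states:
  s0 = b.a.0 → -b-> s1
  s1 = a.0 → -a-> s2
  s2 = 0 → ∅
Q's transition system — 4 states:
  t0 = b.b.a.0 → -b-> t1
  t1 = b.a.0 → -b-> t2
  t2 = a.0 → -a-> t3
  t3 = 0 → ∅
Executing ba from P (initial set {s0}):
  [1] b ⇒ {s1}
  [2] a ⇒ {s2}
  P completes σ.
Executing ba from Q (initial set {t0}):
  [1] b ⇒ {t1}
  [2] a ⇒ ∅ (Q stuck)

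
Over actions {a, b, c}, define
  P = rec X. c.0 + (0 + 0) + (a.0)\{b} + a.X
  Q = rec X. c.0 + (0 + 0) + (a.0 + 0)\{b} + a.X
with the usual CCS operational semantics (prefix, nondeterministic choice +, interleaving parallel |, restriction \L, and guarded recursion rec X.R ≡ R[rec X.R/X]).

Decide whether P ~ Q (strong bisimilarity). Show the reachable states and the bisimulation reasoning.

P's transition system — 3 states:
  u0 = rec X. c.0 + (0 + 0) + (a.0)\{b} + a.X :: —a→ u0, —a→ u1, —c→ u2
  u1 = 0\{b} :: stopped
  u2 = 0 :: stopped
Q's transition system — 3 states:
  v0 = rec X. c.0 + (0 + 0) + (a.0 + 0)\{b} + a.X :: —a→ v0, —a→ v1, —c→ v2
  v1 = 0\{b} :: stopped
  v2 = 0 :: stopped
Partition-refinement fixed point:
  B0 = {u0, v0}
  B1 = {u1, u2, v1, v2}
u0 ∈ B0, v0 ∈ B0 → same block

bisimilar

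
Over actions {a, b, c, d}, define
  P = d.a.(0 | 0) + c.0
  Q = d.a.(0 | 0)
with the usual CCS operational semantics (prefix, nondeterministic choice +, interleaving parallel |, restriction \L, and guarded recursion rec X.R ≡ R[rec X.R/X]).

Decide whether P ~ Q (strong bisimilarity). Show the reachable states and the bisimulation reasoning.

P ≁ Q

Reachable graph of P (4 states):
  s0 = d.a.(0 | 0) + c.0 ⊢ ··c··> s1, ··d··> s2
  s1 = 0 ⊢ ·
  s2 = a.(0 | 0) ⊢ ··a··> s3
  s3 = 0 | 0 ⊢ ·
Reachable graph of Q (3 states):
  t0 = d.a.(0 | 0) ⊢ ··d··> t1
  t1 = a.(0 | 0) ⊢ ··a··> t2
  t2 = 0 | 0 ⊢ ·
Bisimilarity quotient blocks:
  B0 = {s0}
  B1 = {s2, t1}
  B2 = {s1, s3, t2}
  B3 = {t0}
s0 ∈ B0, t0 ∈ B3 → different blocks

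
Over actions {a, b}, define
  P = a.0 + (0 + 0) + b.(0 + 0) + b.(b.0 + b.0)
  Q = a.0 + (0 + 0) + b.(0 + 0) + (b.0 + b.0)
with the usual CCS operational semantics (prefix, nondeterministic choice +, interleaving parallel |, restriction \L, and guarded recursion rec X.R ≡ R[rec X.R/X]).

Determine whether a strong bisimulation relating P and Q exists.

Reachable graph of P (4 states):
  s0 = a.0 + (0 + 0) + b.(0 + 0) + b.(b.0 + b.0) ⊢ =a=> s1, =b=> s2, =b=> s3
  s1 = 0 ⊢ (no moves)
  s2 = 0 + 0 ⊢ (no moves)
  s3 = b.0 + b.0 ⊢ =b=> s1
Reachable graph of Q (3 states):
  t0 = a.0 + (0 + 0) + b.(0 + 0) + (b.0 + b.0) ⊢ =a=> t1, =b=> t1, =b=> t2
  t1 = 0 ⊢ (no moves)
  t2 = 0 + 0 ⊢ (no moves)
Bisimilarity quotient blocks:
  B0 = {s0}
  B1 = {s1, s2, t1, t2}
  B2 = {s3}
  B3 = {t0}
s0 ∈ B0, t0 ∈ B3 → different blocks

not bisimilar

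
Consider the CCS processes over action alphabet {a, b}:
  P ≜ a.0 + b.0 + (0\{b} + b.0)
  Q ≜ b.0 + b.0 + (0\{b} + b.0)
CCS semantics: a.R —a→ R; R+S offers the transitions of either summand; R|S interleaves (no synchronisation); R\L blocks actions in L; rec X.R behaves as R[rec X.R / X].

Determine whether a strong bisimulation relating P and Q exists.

P ≁ Q

Reachable graph of P (2 states):
  p0 = a.0 + b.0 + (0\{b} + b.0) :: ··a··> p1, ··b··> p1
  p1 = 0 :: ·
Reachable graph of Q (2 states):
  q0 = b.0 + b.0 + (0\{b} + b.0) :: ··b··> q1
  q1 = 0 :: ·
Coarsest stable partition (strong bisimilarity classes):
  B0 = {p0}
  B1 = {p1, q1}
  B2 = {q0}
p0 ∈ B0, q0 ∈ B2 → different blocks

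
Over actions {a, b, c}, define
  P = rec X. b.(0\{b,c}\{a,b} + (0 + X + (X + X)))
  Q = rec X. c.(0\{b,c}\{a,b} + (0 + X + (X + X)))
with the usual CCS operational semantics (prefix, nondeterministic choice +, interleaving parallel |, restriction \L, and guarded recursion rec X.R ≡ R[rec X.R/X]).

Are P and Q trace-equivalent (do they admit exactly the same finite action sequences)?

LTS(P): 2 reachable states
  m0 = rec X. b.(0\{b,c}\{a,b} + (0 + X + (X + X))) ⊢ ··b··> m1
  m1 = 0\{b,c}\{a,b} + (0 + (rec X. b.(0\{b,c}\{a,b} + (0 + X + (X + X)))) + ((rec X. b.(0\{b,c}\{a,b} + (0 + X + (X + X)))) + (rec X. b.(0\{b,c}\{a,b} + (0 + X + (X + X)))))) ⊢ ··b··> m1
LTS(Q): 2 reachable states
  n0 = rec X. c.(0\{b,c}\{a,b} + (0 + X + (X + X))) ⊢ ··c··> n1
  n1 = 0\{b,c}\{a,b} + (0 + (rec X. c.(0\{b,c}\{a,b} + (0 + X + (X + X)))) + ((rec X. c.(0\{b,c}\{a,b} + (0 + X + (X + X)))) + (rec X. c.(0\{b,c}\{a,b} + (0 + X + (X + X)))))) ⊢ ··c··> n1
Executing b from P (initial set {m0}):
  step 1 (b): {m1}
  ✓ P
Executing b from Q (initial set {n0}):
  step 1 (b): ∅  — Q cannot continue

NO — witness ⟨b⟩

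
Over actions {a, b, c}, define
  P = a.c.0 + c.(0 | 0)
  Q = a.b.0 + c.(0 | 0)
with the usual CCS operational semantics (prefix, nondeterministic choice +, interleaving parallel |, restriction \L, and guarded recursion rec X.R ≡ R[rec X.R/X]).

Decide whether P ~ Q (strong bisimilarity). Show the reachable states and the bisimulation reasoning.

LTS(P): 4 reachable states
  s0 = a.c.0 + c.(0 | 0) :: —a→ s1, —c→ s2
  s1 = c.0 :: —c→ s3
  s2 = 0 | 0 :: ∅
  s3 = 0 :: ∅
LTS(Q): 4 reachable states
  t0 = a.b.0 + c.(0 | 0) :: —a→ t1, —c→ t2
  t1 = b.0 :: —b→ t3
  t2 = 0 | 0 :: ∅
  t3 = 0 :: ∅
Partition-refinement fixed point:
  B0 = {s0}
  B1 = {s2, s3, t2, t3}
  B2 = {s1}
  B3 = {t0}
  B4 = {t1}
s0 ∈ B0, t0 ∈ B3 → different blocks

P ≁ Q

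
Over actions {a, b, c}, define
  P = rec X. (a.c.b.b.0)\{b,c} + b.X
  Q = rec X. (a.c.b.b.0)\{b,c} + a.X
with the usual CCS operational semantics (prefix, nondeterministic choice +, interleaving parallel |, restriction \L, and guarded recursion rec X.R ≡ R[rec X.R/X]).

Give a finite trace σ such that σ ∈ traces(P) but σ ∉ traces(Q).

b

P's transition system — 2 states:
  m0 = rec X. (a.c.b.b.0)\{b,c} + b.X has moves -a-> m1, -b-> m0
  m1 = (c.b.b.0)\{b,c} has moves ∅
Q's transition system — 2 states:
  n0 = rec X. (a.c.b.b.0)\{b,c} + a.X has moves -a-> n0, -a-> n1
  n1 = (c.b.b.0)\{b,c} has moves ∅
Run σ = ⟨b⟩ on P: start {m0}
  step 1 (b): {m0}
  — P admits the full trace.
Run σ = ⟨b⟩ on Q: start {n0}
  step 1 (b): ∅ (Q stuck)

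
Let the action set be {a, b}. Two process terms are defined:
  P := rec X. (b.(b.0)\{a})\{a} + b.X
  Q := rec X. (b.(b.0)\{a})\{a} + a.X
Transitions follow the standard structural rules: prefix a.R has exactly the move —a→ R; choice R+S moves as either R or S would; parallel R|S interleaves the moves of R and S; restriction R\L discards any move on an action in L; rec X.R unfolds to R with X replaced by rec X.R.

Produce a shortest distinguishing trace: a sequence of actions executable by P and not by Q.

bbb

Reachable graph of P (3 states):
  u0 = rec X. (b.(b.0)\{a})\{a} + b.X → -b-> u0, -b-> u1
  u1 = (b.0)\{a}\{a} → -b-> u2
  u2 = 0\{a}\{a} → deadlocked
Reachable graph of Q (3 states):
  v0 = rec X. (b.(b.0)\{a})\{a} + a.X → -a-> v0, -b-> v1
  v1 = (b.0)\{a}\{a} → -b-> v2
  v2 = 0\{a}\{a} → deadlocked
Trace ⟨bbb⟩ through P, begin at {u0}:
  after b @ step 1: {u0, u1}
  after b @ step 2: {u0, u1, u2}
  after b @ step 3: {u0, u1, u2}
  P completes σ.
Trace ⟨bbb⟩ through Q, begin at {v0}:
  after b @ step 1: {v1}
  after b @ step 2: {v2}
  after b @ step 3: ∅  — Q cannot continue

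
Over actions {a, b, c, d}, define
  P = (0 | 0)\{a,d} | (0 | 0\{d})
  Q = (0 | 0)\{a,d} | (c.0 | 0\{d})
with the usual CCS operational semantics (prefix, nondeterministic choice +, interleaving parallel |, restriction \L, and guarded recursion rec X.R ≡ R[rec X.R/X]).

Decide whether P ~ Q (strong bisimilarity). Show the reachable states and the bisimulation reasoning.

LTS(P): 1 reachable states
  s0 = (0 | 0)\{a,d} | (0 | 0\{d}) ⊢ deadlocked
LTS(Q): 2 reachable states
  t0 = (0 | 0)\{a,d} | (c.0 | 0\{d}) ⊢ --c--▸ t1
  t1 = (0 | 0)\{a,d} | (0 | 0\{d}) ⊢ deadlocked
Bisimilarity quotient blocks:
  B0 = {s0, t1}
  B1 = {t0}
s0 ∈ B0, t0 ∈ B1 → different blocks

P ≁ Q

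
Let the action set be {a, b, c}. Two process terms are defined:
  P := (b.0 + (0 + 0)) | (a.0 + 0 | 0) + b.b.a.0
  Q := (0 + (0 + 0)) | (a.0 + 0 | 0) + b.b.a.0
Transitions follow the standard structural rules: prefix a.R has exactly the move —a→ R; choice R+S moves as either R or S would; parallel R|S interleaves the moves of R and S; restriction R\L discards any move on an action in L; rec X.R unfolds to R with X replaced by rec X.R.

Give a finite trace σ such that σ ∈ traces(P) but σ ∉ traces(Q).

ab

P's transition system — 7 states:
  p0 = (b.0 + (0 + 0)) | (a.0 + 0 | 0) + b.b.a.0 :: -a-> p1, -b-> p2, -b-> p3
  p1 = (b.0 + (0 + 0)) | 0 :: -b-> p4
  p2 = 0 | (a.0 + 0 | 0) :: -a-> p4
  p3 = b.a.0 :: -b-> p5
  p4 = 0 | 0 :: ∅
  p5 = a.0 :: -a-> p6
  p6 = 0 :: ∅
Q's transition system — 5 states:
  q0 = (0 + (0 + 0)) | (a.0 + 0 | 0) + b.b.a.0 :: -a-> q1, -b-> q2
  q1 = (0 + (0 + 0)) | 0 :: ∅
  q2 = b.a.0 :: -b-> q3
  q3 = a.0 :: -a-> q4
  q4 = 0 :: ∅
Trace ⟨ab⟩ through P, begin at {p0}:
  [1] a ⇒ {p1}
  [2] b ⇒ {p4}
  — P admits the full trace.
Trace ⟨ab⟩ through Q, begin at {q0}:
  [1] a ⇒ {q1}
  [2] b ⇒ ∅  — Q cannot continue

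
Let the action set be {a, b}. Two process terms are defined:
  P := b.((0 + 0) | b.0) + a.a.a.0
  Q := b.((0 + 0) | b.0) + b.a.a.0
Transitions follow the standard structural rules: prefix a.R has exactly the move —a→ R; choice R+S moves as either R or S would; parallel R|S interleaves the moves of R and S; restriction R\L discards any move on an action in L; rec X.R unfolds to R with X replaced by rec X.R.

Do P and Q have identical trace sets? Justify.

LTS(P): 6 reachable states
  u0 = b.((0 + 0) | b.0) + a.a.a.0 | --a--▸ u1, --b--▸ u2
  u1 = a.a.0 | --a--▸ u3
  u2 = (0 + 0) | b.0 | --b--▸ u4
  u3 = a.0 | --a--▸ u5
  u4 = (0 + 0) | 0 | ·
  u5 = 0 | ·
LTS(Q): 6 reachable states
  v0 = b.((0 + 0) | b.0) + b.a.a.0 | --b--▸ v1, --b--▸ v2
  v1 = (0 + 0) | b.0 | --b--▸ v3
  v2 = a.a.0 | --a--▸ v4
  v3 = (0 + 0) | 0 | ·
  v4 = a.0 | --a--▸ v5
  v5 = 0 | ·
Run σ = ⟨a⟩ on P: start {u0}
  step 1 (a): {u1}
  P completes σ.
Run σ = ⟨a⟩ on Q: start {v0}
  step 1 (a): no successor for Q

trace-distinct — witness ⟨a⟩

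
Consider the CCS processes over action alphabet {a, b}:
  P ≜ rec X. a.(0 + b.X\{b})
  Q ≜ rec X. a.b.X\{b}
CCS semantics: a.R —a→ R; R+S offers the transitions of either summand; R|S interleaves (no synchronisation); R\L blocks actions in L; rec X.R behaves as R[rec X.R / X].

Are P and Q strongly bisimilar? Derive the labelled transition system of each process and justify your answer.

P's transition system — 4 states:
  m0 = rec X. a.(0 + b.X\{b}) | --a--▸ m1
  m1 = 0 + b.(rec X. a.(0 + b.X\{b}))\{b} | --b--▸ m2
  m2 = (rec X. a.(0 + b.X\{b}))\{b} | --a--▸ m3
  m3 = (0 + b.(rec X. a.(0 + b.X\{b}))\{b})\{b} | ∅
Q's transition system — 4 states:
  n0 = rec X. a.b.X\{b} | --a--▸ n1
  n1 = b.(rec X. a.b.X\{b})\{b} | --b--▸ n2
  n2 = (rec X. a.b.X\{b})\{b} | --a--▸ n3
  n3 = (b.(rec X. a.b.X\{b})\{b})\{b} | ∅
Bisimilarity quotient blocks:
  B0 = {m0, n0}
  B1 = {m1, n1}
  B2 = {m2, n2}
  B3 = {m3, n3}
m0 ∈ B0, n0 ∈ B0 → same block

P ~ Q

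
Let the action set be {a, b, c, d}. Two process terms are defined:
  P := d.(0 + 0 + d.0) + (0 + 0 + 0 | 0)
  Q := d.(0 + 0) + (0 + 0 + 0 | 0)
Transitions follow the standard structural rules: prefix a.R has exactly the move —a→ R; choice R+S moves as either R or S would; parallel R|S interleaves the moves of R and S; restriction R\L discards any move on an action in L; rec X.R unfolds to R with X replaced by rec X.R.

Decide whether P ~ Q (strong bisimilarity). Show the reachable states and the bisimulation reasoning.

NO

Reachable graph of P (3 states):
  s0 = d.(0 + 0 + d.0) + (0 + 0 + 0 | 0) ⊢ —d→ s1
  s1 = 0 + 0 + d.0 ⊢ —d→ s2
  s2 = 0 ⊢ deadlocked
Reachable graph of Q (2 states):
  t0 = d.(0 + 0) + (0 + 0 + 0 | 0) ⊢ —d→ t1
  t1 = 0 + 0 ⊢ deadlocked
Coarsest stable partition (strong bisimilarity classes):
  B0 = {s0}
  B1 = {s1, t0}
  B2 = {s2, t1}
s0 ∈ B0, t0 ∈ B1 → different blocks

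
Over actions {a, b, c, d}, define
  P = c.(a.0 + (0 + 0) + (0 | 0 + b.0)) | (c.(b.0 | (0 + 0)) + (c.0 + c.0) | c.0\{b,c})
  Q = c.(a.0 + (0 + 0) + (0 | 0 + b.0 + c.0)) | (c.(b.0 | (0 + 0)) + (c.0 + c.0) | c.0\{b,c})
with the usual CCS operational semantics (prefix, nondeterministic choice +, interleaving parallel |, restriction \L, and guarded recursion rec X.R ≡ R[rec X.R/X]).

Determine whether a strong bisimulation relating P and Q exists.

LTS(P): 18 reachable states
  u0 = c.(a.0 + (0 + 0) + (0 | 0 + b.0)) | (c.(b.0 | (0 + 0)) + (c.0 + c.0) | c.0\{b,c}) has moves -c-> u1, -c-> u2, -c-> u3, -c-> u4
  u1 = (a.0 + (0 + 0) + (0 | 0 + b.0)) | (c.(b.0 | (0 + 0)) + (c.0 + c.0) | c.0\{b,c}) has moves -a-> u5, -b-> u5, -c-> u6, -c-> u7, -c-> u8
  u2 = c.(a.0 + (0 + 0) + (0 | 0 + b.0)) | ((c.0 + c.0) | 0\{b,c}) has moves -c-> u6, -c-> u9
  u3 = c.(a.0 + (0 + 0) + (0 | 0 + b.0)) | (0 | c.0\{b,c}) has moves -c-> u7, -c-> u9
  u4 = c.(a.0 + (0 + 0) + (0 | 0 + b.0)) | (b.0 | (0 + 0)) has moves -b-> u10, -c-> u8
  u5 = 0 | (c.(b.0 | (0 + 0)) + (c.0 + c.0) | c.0\{b,c}) has moves -c-> u11, -c-> u12, -c-> u13
  u6 = (a.0 + (0 + 0) + (0 | 0 + b.0)) | ((c.0 + c.0) | 0\{b,c}) has moves -a-> u11, -b-> u11, -c-> u14
  u7 = (a.0 + (0 + 0) + (0 | 0 + b.0)) | (0 | c.0\{b,c}) has moves -a-> u12, -b-> u12, -c-> u14
  u8 = (a.0 + (0 + 0) + (0 | 0 + b.0)) | (b.0 | (0 + 0)) has moves -a-> u13, -b-> u13, -b-> u15
  u9 = c.(a.0 + (0 + 0) + (0 | 0 + b.0)) | (0 | 0\{b,c}) has moves -c-> u14
  u10 = c.(a.0 + (0 + 0) + (0 | 0 + b.0)) | (0 | (0 + 0)) has moves -c-> u15
  u11 = 0 | ((c.0 + c.0) | 0\{b,c}) has moves -c-> u16
  u12 = 0 | (0 | c.0\{b,c}) has moves -c-> u16
  u13 = 0 | (b.0 | (0 + 0)) has moves -b-> u17
  u14 = (a.0 + (0 + 0) + (0 | 0 + b.0)) | (0 | 0\{b,c}) has moves -a-> u16, -b-> u16
  u15 = (a.0 + (0 + 0) + (0 | 0 + b.0)) | (0 | (0 + 0)) has moves -a-> u17, -b-> u17
  u16 = 0 | (0 | 0\{b,c}) has moves (no moves)
  u17 = 0 | (0 | (0 + 0)) has moves (no moves)
LTS(Q): 18 reachable states
  v0 = c.(a.0 + (0 + 0) + (0 | 0 + b.0 + c.0)) | (c.(b.0 | (0 + 0)) + (c.0 + c.0) | c.0\{b,c}) has moves -c-> v1, -c-> v2, -c-> v3, -c-> v4
  v1 = (a.0 + (0 + 0) + (0 | 0 + b.0 + c.0)) | (c.(b.0 | (0 + 0)) + (c.0 + c.0) | c.0\{b,c}) has moves -a-> v5, -b-> v5, -c-> v5, -c-> v6, -c-> v7, -c-> v8
  v2 = c.(a.0 + (0 + 0) + (0 | 0 + b.0 + c.0)) | ((c.0 + c.0) | 0\{b,c}) has moves -c-> v6, -c-> v9
  v3 = c.(a.0 + (0 + 0) + (0 | 0 + b.0 + c.0)) | (0 | c.0\{b,c}) has moves -c-> v7, -c-> v9
  v4 = c.(a.0 + (0 + 0) + (0 | 0 + b.0 + c.0)) | (b.0 | (0 + 0)) has moves -b-> v10, -c-> v8
  v5 = 0 | (c.(b.0 | (0 + 0)) + (c.0 + c.0) | c.0\{b,c}) has moves -c-> v11, -c-> v12, -c-> v13
  v6 = (a.0 + (0 + 0) + (0 | 0 + b.0 + c.0)) | ((c.0 + c.0) | 0\{b,c}) has moves -a-> v11, -b-> v11, -c-> v11, -c-> v14
  v7 = (a.0 + (0 + 0) + (0 | 0 + b.0 + c.0)) | (0 | c.0\{b,c}) has moves -a-> v12, -b-> v12, -c-> v12, -c-> v14
  v8 = (a.0 + (0 + 0) + (0 | 0 + b.0 + c.0)) | (b.0 | (0 + 0)) has moves -a-> v13, -b-> v13, -b-> v15, -c-> v13
  v9 = c.(a.0 + (0 + 0) + (0 | 0 + b.0 + c.0)) | (0 | 0\{b,c}) has moves -c-> v14
  v10 = c.(a.0 + (0 + 0) + (0 | 0 + b.0 + c.0)) | (0 | (0 + 0)) has moves -c-> v15
  v11 = 0 | ((c.0 + c.0) | 0\{b,c}) has moves -c-> v16
  v12 = 0 | (0 | c.0\{b,c}) has moves -c-> v16
  v13 = 0 | (b.0 | (0 + 0)) has moves -b-> v17
  v14 = (a.0 + (0 + 0) + (0 | 0 + b.0 + c.0)) | (0 | 0\{b,c}) has moves -a-> v16, -b-> v16, -c-> v16
  v15 = (a.0 + (0 + 0) + (0 | 0 + b.0 + c.0)) | (0 | (0 + 0)) has moves -a-> v17, -b-> v17, -c-> v17
  v16 = 0 | (0 | 0\{b,c}) has moves (no moves)
  v17 = 0 | (0 | (0 + 0)) has moves (no moves)
Coarsest stable partition (strong bisimilarity classes):
  B0 = {u0}
  B1 = {u1}
  B2 = {u5, v5}
  B3 = {u13, v13}
  B4 = {u16, u17, v16, v17}
  B5 = {u11, u12, v11, v12}
  B6 = {u6, u7}
  B7 = {u14, u15}
  B8 = {u8}
  B9 = {u4}
  B10 = {u10, u9}
  B11 = {u2, u3}
  B12 = {v0}
  B13 = {v2, v3}
  B14 = {v6, v7}
  B15 = {v14, v15}
  B16 = {v10, v9}
  B17 = {v4}
  B18 = {v8}
  B19 = {v1}
u0 ∈ B0, v0 ∈ B12 → different blocks

P ≁ Q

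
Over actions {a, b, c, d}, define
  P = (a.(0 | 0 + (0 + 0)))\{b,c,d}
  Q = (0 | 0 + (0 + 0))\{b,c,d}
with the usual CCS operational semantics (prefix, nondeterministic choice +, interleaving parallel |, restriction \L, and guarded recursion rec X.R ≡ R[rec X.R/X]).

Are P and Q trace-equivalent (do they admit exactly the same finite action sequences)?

Reachable graph of P (2 states):
  u0 = (a.(0 | 0 + (0 + 0)))\{b,c,d} has moves —a→ u1
  u1 = (0 | 0 + (0 + 0))\{b,c,d} has moves ∅
Reachable graph of Q (1 states):
  v0 = (0 | 0 + (0 + 0))\{b,c,d} has moves ∅
Trace ⟨a⟩ through P, begin at {u0}:
  [1] a ⇒ {u1}
  ✓ P
Trace ⟨a⟩ through Q, begin at {v0}:
  [1] a ⇒ ∅ (Q stuck)

traces(P) ≠ traces(Q) — witness ⟨a⟩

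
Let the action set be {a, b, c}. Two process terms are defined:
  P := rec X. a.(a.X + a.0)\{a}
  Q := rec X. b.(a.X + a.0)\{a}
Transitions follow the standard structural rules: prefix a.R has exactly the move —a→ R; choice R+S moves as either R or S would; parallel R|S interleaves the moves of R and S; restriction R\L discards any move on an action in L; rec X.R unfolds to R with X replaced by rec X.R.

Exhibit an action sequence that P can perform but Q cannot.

a

LTS(P): 2 reachable states
  u0 = rec X. a.(a.X + a.0)\{a} has moves -a-> u1
  u1 = (a.(rec X. a.(a.X + a.0)\{a}) + a.0)\{a} has moves ∅
LTS(Q): 2 reachable states
  v0 = rec X. b.(a.X + a.0)\{a} has moves -b-> v1
  v1 = (a.(rec X. b.(a.X + a.0)\{a}) + a.0)\{a} has moves ∅
Run σ = ⟨a⟩ on P: start {u0}
  step 1 (a): {u1}
  ✓ P
Run σ = ⟨a⟩ on Q: start {v0}
  step 1 (a): no successor for Q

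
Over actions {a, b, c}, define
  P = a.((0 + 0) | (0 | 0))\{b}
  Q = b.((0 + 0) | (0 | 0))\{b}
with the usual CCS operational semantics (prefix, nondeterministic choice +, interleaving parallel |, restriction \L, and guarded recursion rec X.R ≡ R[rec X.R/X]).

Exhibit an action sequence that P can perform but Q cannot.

a

LTS(P): 2 reachable states
  s0 = a.((0 + 0) | (0 | 0))\{b} :: =a=> s1
  s1 = ((0 + 0) | (0 | 0))\{b} :: ∅
LTS(Q): 2 reachable states
  t0 = b.((0 + 0) | (0 | 0))\{b} :: =b=> t1
  t1 = ((0 + 0) | (0 | 0))\{b} :: ∅
Trace ⟨a⟩ through P, begin at {s0}:
  [1] a ⇒ {s1}
  P completes σ.
Trace ⟨a⟩ through Q, begin at {t0}:
  [1] a ⇒ ∅  — Q cannot continue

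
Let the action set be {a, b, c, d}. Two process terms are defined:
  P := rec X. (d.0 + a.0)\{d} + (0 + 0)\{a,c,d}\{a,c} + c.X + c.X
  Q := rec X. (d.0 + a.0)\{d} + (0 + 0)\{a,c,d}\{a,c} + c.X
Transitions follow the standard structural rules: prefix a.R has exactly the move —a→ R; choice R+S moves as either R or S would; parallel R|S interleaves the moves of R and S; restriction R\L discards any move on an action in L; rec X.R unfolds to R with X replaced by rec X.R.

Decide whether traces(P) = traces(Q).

P's transition system — 2 states:
  p0 = rec X. (d.0 + a.0)\{d} + (0 + 0)\{a,c,d}\{a,c} + c.X + c.X | —a→ p1, —c→ p0
  p1 = 0\{d} | ∅
Q's transition system — 2 states:
  q0 = rec X. (d.0 + a.0)\{d} + (0 + 0)\{a,c,d}\{a,c} + c.X | —a→ q1, —c→ q0
  q1 = 0\{d} | ∅
Coarsest stable partition (strong bisimilarity classes):
  B0 = {p0, q0}
  B1 = {p1, q1}
p0 ∈ B0, q0 ∈ B0 → same block
Bisimilar ⇒ trace-equivalent.

trace-equivalent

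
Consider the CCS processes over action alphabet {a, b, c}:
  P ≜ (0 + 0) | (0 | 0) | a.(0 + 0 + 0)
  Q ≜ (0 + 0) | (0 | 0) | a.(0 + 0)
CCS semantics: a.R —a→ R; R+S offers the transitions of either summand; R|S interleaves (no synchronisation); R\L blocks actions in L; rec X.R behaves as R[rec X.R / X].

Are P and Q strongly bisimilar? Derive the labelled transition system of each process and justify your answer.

YES

Reachable graph of P (2 states):
  p0 = (0 + 0) | (0 | 0) | a.(0 + 0 + 0) ⊢ =a=> p1
  p1 = (0 + 0) | (0 | 0) | (0 + 0 + 0) ⊢ deadlocked
Reachable graph of Q (2 states):
  q0 = (0 + 0) | (0 | 0) | a.(0 + 0) ⊢ =a=> q1
  q1 = (0 + 0) | (0 | 0) | (0 + 0) ⊢ deadlocked
Partition-refinement fixed point:
  B0 = {p0, q0}
  B1 = {p1, q1}
p0 ∈ B0, q0 ∈ B0 → same block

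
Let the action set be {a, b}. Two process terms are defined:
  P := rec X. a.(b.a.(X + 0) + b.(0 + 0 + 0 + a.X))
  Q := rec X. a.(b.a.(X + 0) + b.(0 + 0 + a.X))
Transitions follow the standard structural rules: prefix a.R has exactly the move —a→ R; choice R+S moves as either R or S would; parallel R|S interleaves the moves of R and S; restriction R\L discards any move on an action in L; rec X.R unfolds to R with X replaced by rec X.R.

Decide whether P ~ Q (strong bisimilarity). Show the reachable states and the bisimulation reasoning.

YES

Reachable graph of P (5 states):
  u0 = rec X. a.(b.a.(X + 0) + b.(0 + 0 + 0 + a.X)) | --a--▸ u1
  u1 = b.a.((rec X. a.(b.a.(X + 0) + b.(0 + 0 + 0 + a.X))) + 0) + b.(0 + 0 + 0 + a.(rec X. a.(b.a.(X + 0) + b.(0 + 0 + 0 + a.X)))) | --b--▸ u2, --b--▸ u3
  u2 = 0 + 0 + 0 + a.(rec X. a.(b.a.(X + 0) + b.(0 + 0 + 0 + a.X))) | --a--▸ u0
  u3 = a.((rec X. a.(b.a.(X + 0) + b.(0 + 0 + 0 + a.X))) + 0) | --a--▸ u4
  u4 = (rec X. a.(b.a.(X + 0) + b.(0 + 0 + 0 + a.X))) + 0 | --a--▸ u1
Reachable graph of Q (5 states):
  v0 = rec X. a.(b.a.(X + 0) + b.(0 + 0 + a.X)) | --a--▸ v1
  v1 = b.a.((rec X. a.(b.a.(X + 0) + b.(0 + 0 + a.X))) + 0) + b.(0 + 0 + a.(rec X. a.(b.a.(X + 0) + b.(0 + 0 + a.X)))) | --b--▸ v2, --b--▸ v3
  v2 = 0 + 0 + a.(rec X. a.(b.a.(X + 0) + b.(0 + 0 + a.X))) | --a--▸ v0
  v3 = a.((rec X. a.(b.a.(X + 0) + b.(0 + 0 + a.X))) + 0) | --a--▸ v4
  v4 = (rec X. a.(b.a.(X + 0) + b.(0 + 0 + a.X))) + 0 | --a--▸ v1
Coarsest stable partition (strong bisimilarity classes):
  B0 = {u0, u4, v0, v4}
  B1 = {u1, v1}
  B2 = {u2, u3, v2, v3}
u0 ∈ B0, v0 ∈ B0 → same block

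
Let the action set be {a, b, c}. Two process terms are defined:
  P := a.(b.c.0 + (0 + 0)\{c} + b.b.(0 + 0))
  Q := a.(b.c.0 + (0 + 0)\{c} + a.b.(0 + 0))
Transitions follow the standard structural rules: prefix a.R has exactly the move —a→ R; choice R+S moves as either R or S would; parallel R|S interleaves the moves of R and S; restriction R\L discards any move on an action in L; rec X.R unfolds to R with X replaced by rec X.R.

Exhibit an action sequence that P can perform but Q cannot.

LTS(P): 6 reachable states
  u0 = a.(b.c.0 + (0 + 0)\{c} + b.b.(0 + 0)) ⊢ -a-> u1
  u1 = b.c.0 + (0 + 0)\{c} + b.b.(0 + 0) ⊢ -b-> u2, -b-> u3
  u2 = b.(0 + 0) ⊢ -b-> u4
  u3 = c.0 ⊢ -c-> u5
  u4 = 0 + 0 ⊢ ·
  u5 = 0 ⊢ ·
LTS(Q): 6 reachable states
  v0 = a.(b.c.0 + (0 + 0)\{c} + a.b.(0 + 0)) ⊢ -a-> v1
  v1 = b.c.0 + (0 + 0)\{c} + a.b.(0 + 0) ⊢ -a-> v2, -b-> v3
  v2 = b.(0 + 0) ⊢ -b-> v4
  v3 = c.0 ⊢ -c-> v5
  v4 = 0 + 0 ⊢ ·
  v5 = 0 ⊢ ·
Run σ = ⟨abb⟩ on P: start {u0}
  [1] a ⇒ {u1}
  [2] b ⇒ {u2, u3}
  [3] b ⇒ {u4}
  — P admits the full trace.
Run σ = ⟨abb⟩ on Q: start {v0}
  [1] a ⇒ {v1}
  [2] b ⇒ {v3}
  [3] b ⇒ no successor for Q

abb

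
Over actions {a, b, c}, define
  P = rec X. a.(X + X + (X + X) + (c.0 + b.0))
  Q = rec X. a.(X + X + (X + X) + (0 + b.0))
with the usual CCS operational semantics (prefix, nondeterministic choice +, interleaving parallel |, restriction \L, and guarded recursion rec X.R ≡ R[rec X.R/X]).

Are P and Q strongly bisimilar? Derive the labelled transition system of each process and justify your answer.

P ≁ Q

LTS(P): 3 reachable states
  u0 = rec X. a.(X + X + (X + X) + (c.0 + b.0)) | —a→ u1
  u1 = (rec X. a.(X + X + (X + X) + (c.0 + b.0))) + (rec X. a.(X + X + (X + X) + (c.0 + b.0))) + ((rec X. a.(X + X + (X + X) + (c.0 + b.0))) + (rec X. a.(X + X + (X + X) + (c.0 + b.0)))) + (c.0 + b.0) | —a→ u1, —b→ u2, —c→ u2
  u2 = 0 | ∅
LTS(Q): 3 reachable states
  v0 = rec X. a.(X + X + (X + X) + (0 + b.0)) | —a→ v1
  v1 = (rec X. a.(X + X + (X + X) + (0 + b.0))) + (rec X. a.(X + X + (X + X) + (0 + b.0))) + ((rec X. a.(X + X + (X + X) + (0 + b.0))) + (rec X. a.(X + X + (X + X) + (0 + b.0)))) + (0 + b.0) | —a→ v1, —b→ v2
  v2 = 0 | ∅
Partition-refinement fixed point:
  B0 = {u0}
  B1 = {u1}
  B2 = {u2, v2}
  B3 = {v0}
  B4 = {v1}
u0 ∈ B0, v0 ∈ B3 → different blocks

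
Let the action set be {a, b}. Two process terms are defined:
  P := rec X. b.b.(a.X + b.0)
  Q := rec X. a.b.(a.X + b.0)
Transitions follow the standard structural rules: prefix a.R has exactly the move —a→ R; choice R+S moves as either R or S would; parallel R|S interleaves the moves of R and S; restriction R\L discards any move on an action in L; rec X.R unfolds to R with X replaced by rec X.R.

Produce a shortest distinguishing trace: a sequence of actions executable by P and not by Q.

b

LTS(P): 4 reachable states
  s0 = rec X. b.b.(a.X + b.0) has moves ··b··> s1
  s1 = b.(a.(rec X. b.b.(a.X + b.0)) + b.0) has moves ··b··> s2
  s2 = a.(rec X. b.b.(a.X + b.0)) + b.0 has moves ··a··> s0, ··b··> s3
  s3 = 0 has moves stopped
LTS(Q): 4 reachable states
  t0 = rec X. a.b.(a.X + b.0) has moves ··a··> t1
  t1 = b.(a.(rec X. a.b.(a.X + b.0)) + b.0) has moves ··b··> t2
  t2 = a.(rec X. a.b.(a.X + b.0)) + b.0 has moves ··a··> t0, ··b··> t3
  t3 = 0 has moves stopped
Run σ = ⟨b⟩ on P: start {s0}
  [1] b ⇒ {s1}
  P completes σ.
Run σ = ⟨b⟩ on Q: start {t0}
  [1] b ⇒ ∅  — Q cannot continue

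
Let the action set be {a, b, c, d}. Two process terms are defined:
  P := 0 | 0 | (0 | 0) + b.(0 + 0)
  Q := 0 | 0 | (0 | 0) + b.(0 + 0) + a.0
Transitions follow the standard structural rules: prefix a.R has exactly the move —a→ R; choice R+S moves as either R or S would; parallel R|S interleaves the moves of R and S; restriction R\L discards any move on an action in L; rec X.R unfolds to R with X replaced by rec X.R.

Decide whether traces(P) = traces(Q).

trace-distinct — witness ⟨a⟩

Reachable graph of P (2 states):
  m0 = 0 | 0 | (0 | 0) + b.(0 + 0) → -b-> m1
  m1 = 0 + 0 → ∅
Reachable graph of Q (3 states):
  n0 = 0 | 0 | (0 | 0) + b.(0 + 0) + a.0 → -a-> n1, -b-> n2
  n1 = 0 → ∅
  n2 = 0 + 0 → ∅
Run σ = ⟨a⟩ on Q: start {n0}
  step 1 (a): {n1}
  Q completes σ.
Run σ = ⟨a⟩ on P: start {m0}
  step 1 (a): ∅  — P cannot continue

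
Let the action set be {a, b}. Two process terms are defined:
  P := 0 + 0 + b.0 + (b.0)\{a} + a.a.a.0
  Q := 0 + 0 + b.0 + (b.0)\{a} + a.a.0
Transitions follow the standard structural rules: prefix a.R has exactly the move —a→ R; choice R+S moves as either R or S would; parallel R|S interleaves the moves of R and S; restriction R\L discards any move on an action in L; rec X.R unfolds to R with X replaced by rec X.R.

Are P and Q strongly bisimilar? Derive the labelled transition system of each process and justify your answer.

Reachable graph of P (5 states):
  p0 = 0 + 0 + b.0 + (b.0)\{a} + a.a.a.0 | -a-> p1, -b-> p2, -b-> p3
  p1 = a.a.0 | -a-> p4
  p2 = 0 | (no moves)
  p3 = 0\{a} | (no moves)
  p4 = a.0 | -a-> p2
Reachable graph of Q (4 states):
  q0 = 0 + 0 + b.0 + (b.0)\{a} + a.a.0 | -a-> q1, -b-> q2, -b-> q3
  q1 = a.0 | -a-> q2
  q2 = 0 | (no moves)
  q3 = 0\{a} | (no moves)
Bisimilarity quotient blocks:
  B0 = {p0}
  B1 = {p2, p3, q2, q3}
  B2 = {p1}
  B3 = {p4, q1}
  B4 = {q0}
p0 ∈ B0, q0 ∈ B4 → different blocks

not bisimilar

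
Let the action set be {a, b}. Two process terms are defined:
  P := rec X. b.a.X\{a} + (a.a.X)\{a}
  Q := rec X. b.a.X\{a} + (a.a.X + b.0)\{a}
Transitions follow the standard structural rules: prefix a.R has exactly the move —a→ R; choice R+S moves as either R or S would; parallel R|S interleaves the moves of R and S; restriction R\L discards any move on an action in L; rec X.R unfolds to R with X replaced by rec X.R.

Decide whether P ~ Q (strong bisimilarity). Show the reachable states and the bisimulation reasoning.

Reachable graph of P (4 states):
  u0 = rec X. b.a.X\{a} + (a.a.X)\{a} ⊢ —b→ u1
  u1 = a.(rec X. b.a.X\{a} + (a.a.X)\{a})\{a} ⊢ —a→ u2
  u2 = (rec X. b.a.X\{a} + (a.a.X)\{a})\{a} ⊢ —b→ u3
  u3 = (a.(rec X. b.a.X\{a} + (a.a.X)\{a})\{a})\{a} ⊢ ·
Reachable graph of Q (6 states):
  v0 = rec X. b.a.X\{a} + (a.a.X + b.0)\{a} ⊢ —b→ v1, —b→ v2
  v1 = 0\{a} ⊢ ·
  v2 = a.(rec X. b.a.X\{a} + (a.a.X + b.0)\{a})\{a} ⊢ —a→ v3
  v3 = (rec X. b.a.X\{a} + (a.a.X + b.0)\{a})\{a} ⊢ —b→ v4, —b→ v5
  v4 = (a.(rec X. b.a.X\{a} + (a.a.X + b.0)\{a})\{a})\{a} ⊢ ·
  v5 = 0\{a}\{a} ⊢ ·
Bisimilarity quotient blocks:
  B0 = {u0}
  B1 = {u1, v2}
  B2 = {u2, v3}
  B3 = {u3, v1, v4, v5}
  B4 = {v0}
u0 ∈ B0, v0 ∈ B4 → different blocks

not bisimilar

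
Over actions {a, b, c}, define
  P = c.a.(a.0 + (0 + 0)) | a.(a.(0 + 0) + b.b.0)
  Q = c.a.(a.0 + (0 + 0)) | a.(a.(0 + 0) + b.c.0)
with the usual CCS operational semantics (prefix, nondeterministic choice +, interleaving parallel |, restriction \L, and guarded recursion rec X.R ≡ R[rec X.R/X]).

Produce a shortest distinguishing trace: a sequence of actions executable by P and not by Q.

P's transition system — 20 states:
  s0 = c.a.(a.0 + (0 + 0)) | a.(a.(0 + 0) + b.b.0) has moves —a→ s1, —c→ s2
  s1 = c.a.(a.0 + (0 + 0)) | (a.(0 + 0) + b.b.0) has moves —a→ s3, —b→ s4, —c→ s5
  s2 = a.(a.0 + (0 + 0)) | a.(a.(0 + 0) + b.b.0) has moves —a→ s5, —a→ s6
  s3 = c.a.(a.0 + (0 + 0)) | (0 + 0) has moves —c→ s7
  s4 = c.a.(a.0 + (0 + 0)) | b.0 has moves —b→ s8, —c→ s9
  s5 = a.(a.0 + (0 + 0)) | (a.(0 + 0) + b.b.0) has moves —a→ s10, —a→ s7, —b→ s9
  s6 = (a.0 + (0 + 0)) | a.(a.(0 + 0) + b.b.0) has moves —a→ s10, —a→ s11
  s7 = a.(a.0 + (0 + 0)) | (0 + 0) has moves —a→ s12
  s8 = c.a.(a.0 + (0 + 0)) | 0 has moves —c→ s13
  s9 = a.(a.0 + (0 + 0)) | b.0 has moves —a→ s14, —b→ s13
  s10 = (a.0 + (0 + 0)) | (a.(0 + 0) + b.b.0) has moves —a→ s12, —a→ s15, —b→ s14
  s11 = 0 | a.(a.(0 + 0) + b.b.0) has moves —a→ s15
  s12 = (a.0 + (0 + 0)) | (0 + 0) has moves —a→ s16
  s13 = a.(a.0 + (0 + 0)) | 0 has moves —a→ s17
  s14 = (a.0 + (0 + 0)) | b.0 has moves —a→ s18, —b→ s17
  s15 = 0 | (a.(0 + 0) + b.b.0) has moves —a→ s16, —b→ s18
  s16 = 0 | (0 + 0) has moves ·
  s17 = (a.0 + (0 + 0)) | 0 has moves —a→ s19
  s18 = 0 | b.0 has moves —b→ s19
  s19 = 0 | 0 has moves ·
Q's transition system — 20 states:
  t0 = c.a.(a.0 + (0 + 0)) | a.(a.(0 + 0) + b.c.0) has moves —a→ t1, —c→ t2
  t1 = c.a.(a.0 + (0 + 0)) | (a.(0 + 0) + b.c.0) has moves —a→ t3, —b→ t4, —c→ t5
  t2 = a.(a.0 + (0 + 0)) | a.(a.(0 + 0) + b.c.0) has moves —a→ t5, —a→ t6
  t3 = c.a.(a.0 + (0 + 0)) | (0 + 0) has moves —c→ t7
  t4 = c.a.(a.0 + (0 + 0)) | c.0 has moves —c→ t8, —c→ t9
  t5 = a.(a.0 + (0 + 0)) | (a.(0 + 0) + b.c.0) has moves —a→ t10, —a→ t7, —b→ t8
  t6 = (a.0 + (0 + 0)) | a.(a.(0 + 0) + b.c.0) has moves —a→ t10, —a→ t11
  t7 = a.(a.0 + (0 + 0)) | (0 + 0) has moves —a→ t12
  t8 = a.(a.0 + (0 + 0)) | c.0 has moves —a→ t13, —c→ t14
  t9 = c.a.(a.0 + (0 + 0)) | 0 has moves —c→ t14
  t10 = (a.0 + (0 + 0)) | (a.(0 + 0) + b.c.0) has moves —a→ t12, —a→ t15, —b→ t13
  t11 = 0 | a.(a.(0 + 0) + b.c.0) has moves —a→ t15
  t12 = (a.0 + (0 + 0)) | (0 + 0) has moves —a→ t16
  t13 = (a.0 + (0 + 0)) | c.0 has moves —a→ t17, —c→ t18
  t14 = a.(a.0 + (0 + 0)) | 0 has moves —a→ t18
  t15 = 0 | (a.(0 + 0) + b.c.0) has moves —a→ t16, —b→ t17
  t16 = 0 | (0 + 0) has moves ·
  t17 = 0 | c.0 has moves —c→ t19
  t18 = (a.0 + (0 + 0)) | 0 has moves —a→ t19
  t19 = 0 | 0 has moves ·
Run σ = ⟨abb⟩ on P: start {s0}
  [1] a ⇒ {s1}
  [2] b ⇒ {s4}
  [3] b ⇒ {s8}
  P completes σ.
Run σ = ⟨abb⟩ on Q: start {t0}
  [1] a ⇒ {t1}
  [2] b ⇒ {t4}
  [3] b ⇒ ∅ (Q stuck)

abb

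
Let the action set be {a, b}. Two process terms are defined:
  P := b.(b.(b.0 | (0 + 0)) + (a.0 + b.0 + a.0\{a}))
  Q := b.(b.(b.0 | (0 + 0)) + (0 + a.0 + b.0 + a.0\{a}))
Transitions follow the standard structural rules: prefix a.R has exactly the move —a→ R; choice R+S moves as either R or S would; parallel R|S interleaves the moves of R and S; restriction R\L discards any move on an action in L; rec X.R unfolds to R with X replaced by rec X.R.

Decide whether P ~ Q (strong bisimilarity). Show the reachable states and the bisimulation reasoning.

Reachable graph of P (6 states):
  u0 = b.(b.(b.0 | (0 + 0)) + (a.0 + b.0 + a.0\{a})) → -b-> u1
  u1 = b.(b.0 | (0 + 0)) + (a.0 + b.0 + a.0\{a}) → -a-> u2, -a-> u3, -b-> u2, -b-> u4
  u2 = 0 → stopped
  u3 = 0\{a} → stopped
  u4 = b.0 | (0 + 0) → -b-> u5
  u5 = 0 | (0 + 0) → stopped
Reachable graph of Q (6 states):
  v0 = b.(b.(b.0 | (0 + 0)) + (0 + a.0 + b.0 + a.0\{a})) → -b-> v1
  v1 = b.(b.0 | (0 + 0)) + (0 + a.0 + b.0 + a.0\{a}) → -a-> v2, -a-> v3, -b-> v2, -b-> v4
  v2 = 0 → stopped
  v3 = 0\{a} → stopped
  v4 = b.0 | (0 + 0) → -b-> v5
  v5 = 0 | (0 + 0) → stopped
Coarsest stable partition (strong bisimilarity classes):
  B0 = {u0, v0}
  B1 = {u1, v1}
  B2 = {u2, u3, u5, v2, v3, v5}
  B3 = {u4, v4}
u0 ∈ B0, v0 ∈ B0 → same block

YES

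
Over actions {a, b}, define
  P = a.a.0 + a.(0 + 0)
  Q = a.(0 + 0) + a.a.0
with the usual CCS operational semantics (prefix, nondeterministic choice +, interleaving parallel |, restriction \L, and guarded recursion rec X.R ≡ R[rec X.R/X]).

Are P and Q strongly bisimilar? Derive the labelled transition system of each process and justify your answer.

P ~ Q

P's transition system — 4 states:
  u0 = a.a.0 + a.(0 + 0) has moves —a→ u1, —a→ u2
  u1 = 0 + 0 has moves ·
  u2 = a.0 has moves —a→ u3
  u3 = 0 has moves ·
Q's transition system — 4 states:
  v0 = a.(0 + 0) + a.a.0 has moves —a→ v1, —a→ v2
  v1 = 0 + 0 has moves ·
  v2 = a.0 has moves —a→ v3
  v3 = 0 has moves ·
Coarsest stable partition (strong bisimilarity classes):
  B0 = {u0, v0}
  B1 = {u1, u3, v1, v3}
  B2 = {u2, v2}
u0 ∈ B0, v0 ∈ B0 → same block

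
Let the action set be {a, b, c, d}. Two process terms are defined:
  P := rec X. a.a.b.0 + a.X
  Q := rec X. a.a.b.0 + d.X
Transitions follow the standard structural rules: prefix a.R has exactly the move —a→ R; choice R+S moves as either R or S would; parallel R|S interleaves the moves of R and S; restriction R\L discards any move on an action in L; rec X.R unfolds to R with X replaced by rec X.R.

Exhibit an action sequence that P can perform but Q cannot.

LTS(P): 4 reachable states
  u0 = rec X. a.a.b.0 + a.X | ··a··> u0, ··a··> u1
  u1 = a.b.0 | ··a··> u2
  u2 = b.0 | ··b··> u3
  u3 = 0 | ∅
LTS(Q): 4 reachable states
  v0 = rec X. a.a.b.0 + d.X | ··a··> v1, ··d··> v0
  v1 = a.b.0 | ··a··> v2
  v2 = b.0 | ··b··> v3
  v3 = 0 | ∅
Run σ = ⟨aaa⟩ on P: start {u0}
  after a @ step 1: {u0, u1}
  after a @ step 2: {u0, u1, u2}
  after a @ step 3: {u0, u1, u2}
  P completes σ.
Run σ = ⟨aaa⟩ on Q: start {v0}
  after a @ step 1: {v1}
  after a @ step 2: {v2}
  after a @ step 3: no successor for Q

aaa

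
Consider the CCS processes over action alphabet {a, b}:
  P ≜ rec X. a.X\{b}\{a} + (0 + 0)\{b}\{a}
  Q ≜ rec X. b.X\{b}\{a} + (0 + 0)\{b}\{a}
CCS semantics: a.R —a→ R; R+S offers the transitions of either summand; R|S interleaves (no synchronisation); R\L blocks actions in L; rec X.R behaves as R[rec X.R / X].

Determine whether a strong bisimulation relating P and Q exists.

NO

P's transition system — 2 states:
  u0 = rec X. a.X\{b}\{a} + (0 + 0)\{b}\{a} :: ··a··> u1
  u1 = (rec X. a.X\{b}\{a} + (0 + 0)\{b}\{a})\{b}\{a} :: stopped
Q's transition system — 2 states:
  v0 = rec X. b.X\{b}\{a} + (0 + 0)\{b}\{a} :: ··b··> v1
  v1 = (rec X. b.X\{b}\{a} + (0 + 0)\{b}\{a})\{b}\{a} :: stopped
Partition-refinement fixed point:
  B0 = {u0}
  B1 = {u1, v1}
  B2 = {v0}
u0 ∈ B0, v0 ∈ B2 → different blocks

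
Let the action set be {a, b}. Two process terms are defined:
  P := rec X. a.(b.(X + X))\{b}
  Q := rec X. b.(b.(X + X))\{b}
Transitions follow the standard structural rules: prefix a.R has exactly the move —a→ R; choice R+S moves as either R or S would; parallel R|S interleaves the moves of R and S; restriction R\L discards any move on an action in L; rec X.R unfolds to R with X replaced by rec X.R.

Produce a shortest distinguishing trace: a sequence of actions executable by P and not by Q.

a

P's transition system — 2 states:
  m0 = rec X. a.(b.(X + X))\{b} → -a-> m1
  m1 = (b.((rec X. a.(b.(X + X))\{b}) + (rec X. a.(b.(X + X))\{b})))\{b} → (no moves)
Q's transition system — 2 states:
  n0 = rec X. b.(b.(X + X))\{b} → -b-> n1
  n1 = (b.((rec X. b.(b.(X + X))\{b}) + (rec X. b.(b.(X + X))\{b})))\{b} → (no moves)
Executing a from P (initial set {m0}):
  after a @ step 1: {m1}
  — P admits the full trace.
Executing a from Q (initial set {n0}):
  after a @ step 1: ∅  — Q cannot continue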